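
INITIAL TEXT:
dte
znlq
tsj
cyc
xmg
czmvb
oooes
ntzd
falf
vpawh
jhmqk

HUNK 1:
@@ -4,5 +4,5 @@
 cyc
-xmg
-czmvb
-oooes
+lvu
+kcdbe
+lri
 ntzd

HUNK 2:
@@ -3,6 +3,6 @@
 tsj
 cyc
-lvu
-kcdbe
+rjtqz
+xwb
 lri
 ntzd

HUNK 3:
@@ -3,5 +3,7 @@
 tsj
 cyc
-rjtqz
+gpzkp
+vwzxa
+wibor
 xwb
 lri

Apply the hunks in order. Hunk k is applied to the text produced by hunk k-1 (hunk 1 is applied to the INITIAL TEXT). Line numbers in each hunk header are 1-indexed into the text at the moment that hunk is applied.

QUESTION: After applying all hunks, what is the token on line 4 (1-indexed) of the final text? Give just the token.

Answer: cyc

Derivation:
Hunk 1: at line 4 remove [xmg,czmvb,oooes] add [lvu,kcdbe,lri] -> 11 lines: dte znlq tsj cyc lvu kcdbe lri ntzd falf vpawh jhmqk
Hunk 2: at line 3 remove [lvu,kcdbe] add [rjtqz,xwb] -> 11 lines: dte znlq tsj cyc rjtqz xwb lri ntzd falf vpawh jhmqk
Hunk 3: at line 3 remove [rjtqz] add [gpzkp,vwzxa,wibor] -> 13 lines: dte znlq tsj cyc gpzkp vwzxa wibor xwb lri ntzd falf vpawh jhmqk
Final line 4: cyc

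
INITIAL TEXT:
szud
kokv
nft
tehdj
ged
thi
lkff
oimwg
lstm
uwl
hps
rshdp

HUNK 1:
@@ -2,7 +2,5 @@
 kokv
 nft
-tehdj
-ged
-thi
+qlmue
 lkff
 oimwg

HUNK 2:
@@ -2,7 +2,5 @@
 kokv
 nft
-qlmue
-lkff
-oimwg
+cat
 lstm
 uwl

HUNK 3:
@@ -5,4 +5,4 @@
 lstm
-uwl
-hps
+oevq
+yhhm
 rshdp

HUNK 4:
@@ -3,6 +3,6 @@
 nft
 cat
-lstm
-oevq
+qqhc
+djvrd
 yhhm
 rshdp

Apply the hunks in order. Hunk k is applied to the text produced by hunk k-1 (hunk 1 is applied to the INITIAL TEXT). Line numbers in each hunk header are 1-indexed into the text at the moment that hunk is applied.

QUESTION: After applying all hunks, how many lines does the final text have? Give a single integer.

Answer: 8

Derivation:
Hunk 1: at line 2 remove [tehdj,ged,thi] add [qlmue] -> 10 lines: szud kokv nft qlmue lkff oimwg lstm uwl hps rshdp
Hunk 2: at line 2 remove [qlmue,lkff,oimwg] add [cat] -> 8 lines: szud kokv nft cat lstm uwl hps rshdp
Hunk 3: at line 5 remove [uwl,hps] add [oevq,yhhm] -> 8 lines: szud kokv nft cat lstm oevq yhhm rshdp
Hunk 4: at line 3 remove [lstm,oevq] add [qqhc,djvrd] -> 8 lines: szud kokv nft cat qqhc djvrd yhhm rshdp
Final line count: 8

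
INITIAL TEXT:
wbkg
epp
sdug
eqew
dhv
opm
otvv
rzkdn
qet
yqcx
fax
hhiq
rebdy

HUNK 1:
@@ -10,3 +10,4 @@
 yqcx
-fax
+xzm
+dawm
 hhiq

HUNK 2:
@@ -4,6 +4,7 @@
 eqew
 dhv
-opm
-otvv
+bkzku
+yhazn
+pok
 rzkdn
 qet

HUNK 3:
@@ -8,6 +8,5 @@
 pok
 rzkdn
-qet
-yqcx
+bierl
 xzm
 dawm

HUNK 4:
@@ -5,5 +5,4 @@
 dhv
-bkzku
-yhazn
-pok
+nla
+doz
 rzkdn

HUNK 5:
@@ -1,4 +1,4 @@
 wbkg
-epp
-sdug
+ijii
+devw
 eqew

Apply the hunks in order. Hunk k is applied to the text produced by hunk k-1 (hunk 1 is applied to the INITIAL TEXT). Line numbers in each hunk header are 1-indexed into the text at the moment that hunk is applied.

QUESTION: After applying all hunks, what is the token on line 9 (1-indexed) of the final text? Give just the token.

Answer: bierl

Derivation:
Hunk 1: at line 10 remove [fax] add [xzm,dawm] -> 14 lines: wbkg epp sdug eqew dhv opm otvv rzkdn qet yqcx xzm dawm hhiq rebdy
Hunk 2: at line 4 remove [opm,otvv] add [bkzku,yhazn,pok] -> 15 lines: wbkg epp sdug eqew dhv bkzku yhazn pok rzkdn qet yqcx xzm dawm hhiq rebdy
Hunk 3: at line 8 remove [qet,yqcx] add [bierl] -> 14 lines: wbkg epp sdug eqew dhv bkzku yhazn pok rzkdn bierl xzm dawm hhiq rebdy
Hunk 4: at line 5 remove [bkzku,yhazn,pok] add [nla,doz] -> 13 lines: wbkg epp sdug eqew dhv nla doz rzkdn bierl xzm dawm hhiq rebdy
Hunk 5: at line 1 remove [epp,sdug] add [ijii,devw] -> 13 lines: wbkg ijii devw eqew dhv nla doz rzkdn bierl xzm dawm hhiq rebdy
Final line 9: bierl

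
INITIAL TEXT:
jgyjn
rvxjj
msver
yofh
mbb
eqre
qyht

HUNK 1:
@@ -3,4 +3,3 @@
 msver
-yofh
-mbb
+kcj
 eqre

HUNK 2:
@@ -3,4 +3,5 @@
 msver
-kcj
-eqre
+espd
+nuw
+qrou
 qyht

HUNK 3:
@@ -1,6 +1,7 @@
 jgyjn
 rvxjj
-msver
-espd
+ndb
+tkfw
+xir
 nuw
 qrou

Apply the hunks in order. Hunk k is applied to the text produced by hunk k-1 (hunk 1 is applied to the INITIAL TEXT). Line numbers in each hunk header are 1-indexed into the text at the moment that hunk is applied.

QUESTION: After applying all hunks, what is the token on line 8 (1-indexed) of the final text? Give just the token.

Answer: qyht

Derivation:
Hunk 1: at line 3 remove [yofh,mbb] add [kcj] -> 6 lines: jgyjn rvxjj msver kcj eqre qyht
Hunk 2: at line 3 remove [kcj,eqre] add [espd,nuw,qrou] -> 7 lines: jgyjn rvxjj msver espd nuw qrou qyht
Hunk 3: at line 1 remove [msver,espd] add [ndb,tkfw,xir] -> 8 lines: jgyjn rvxjj ndb tkfw xir nuw qrou qyht
Final line 8: qyht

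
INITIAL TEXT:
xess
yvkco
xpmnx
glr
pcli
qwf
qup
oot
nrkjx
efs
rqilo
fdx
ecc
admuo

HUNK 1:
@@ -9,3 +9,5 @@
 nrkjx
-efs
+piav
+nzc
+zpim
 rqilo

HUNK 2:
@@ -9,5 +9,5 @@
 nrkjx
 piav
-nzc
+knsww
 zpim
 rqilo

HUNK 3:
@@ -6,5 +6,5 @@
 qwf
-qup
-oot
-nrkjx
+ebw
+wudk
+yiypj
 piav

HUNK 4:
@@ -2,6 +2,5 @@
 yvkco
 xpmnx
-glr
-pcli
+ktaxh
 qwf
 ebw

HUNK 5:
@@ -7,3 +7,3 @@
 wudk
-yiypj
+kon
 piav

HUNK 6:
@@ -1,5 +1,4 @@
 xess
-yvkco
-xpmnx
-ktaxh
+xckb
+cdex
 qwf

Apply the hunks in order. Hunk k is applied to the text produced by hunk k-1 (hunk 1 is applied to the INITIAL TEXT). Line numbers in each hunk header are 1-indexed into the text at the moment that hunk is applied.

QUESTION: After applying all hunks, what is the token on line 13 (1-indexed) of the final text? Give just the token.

Hunk 1: at line 9 remove [efs] add [piav,nzc,zpim] -> 16 lines: xess yvkco xpmnx glr pcli qwf qup oot nrkjx piav nzc zpim rqilo fdx ecc admuo
Hunk 2: at line 9 remove [nzc] add [knsww] -> 16 lines: xess yvkco xpmnx glr pcli qwf qup oot nrkjx piav knsww zpim rqilo fdx ecc admuo
Hunk 3: at line 6 remove [qup,oot,nrkjx] add [ebw,wudk,yiypj] -> 16 lines: xess yvkco xpmnx glr pcli qwf ebw wudk yiypj piav knsww zpim rqilo fdx ecc admuo
Hunk 4: at line 2 remove [glr,pcli] add [ktaxh] -> 15 lines: xess yvkco xpmnx ktaxh qwf ebw wudk yiypj piav knsww zpim rqilo fdx ecc admuo
Hunk 5: at line 7 remove [yiypj] add [kon] -> 15 lines: xess yvkco xpmnx ktaxh qwf ebw wudk kon piav knsww zpim rqilo fdx ecc admuo
Hunk 6: at line 1 remove [yvkco,xpmnx,ktaxh] add [xckb,cdex] -> 14 lines: xess xckb cdex qwf ebw wudk kon piav knsww zpim rqilo fdx ecc admuo
Final line 13: ecc

Answer: ecc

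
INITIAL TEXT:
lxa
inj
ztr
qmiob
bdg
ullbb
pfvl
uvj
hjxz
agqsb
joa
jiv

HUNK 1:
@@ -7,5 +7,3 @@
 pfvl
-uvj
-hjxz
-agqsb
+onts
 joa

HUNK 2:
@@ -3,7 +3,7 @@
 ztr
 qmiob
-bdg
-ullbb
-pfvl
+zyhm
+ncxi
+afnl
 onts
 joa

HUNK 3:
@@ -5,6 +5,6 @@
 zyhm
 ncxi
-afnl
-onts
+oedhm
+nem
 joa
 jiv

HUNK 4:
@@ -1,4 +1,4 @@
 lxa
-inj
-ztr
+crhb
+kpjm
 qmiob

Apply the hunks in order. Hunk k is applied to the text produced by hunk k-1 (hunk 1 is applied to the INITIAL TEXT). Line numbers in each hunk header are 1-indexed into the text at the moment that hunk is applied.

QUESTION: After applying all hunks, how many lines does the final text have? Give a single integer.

Answer: 10

Derivation:
Hunk 1: at line 7 remove [uvj,hjxz,agqsb] add [onts] -> 10 lines: lxa inj ztr qmiob bdg ullbb pfvl onts joa jiv
Hunk 2: at line 3 remove [bdg,ullbb,pfvl] add [zyhm,ncxi,afnl] -> 10 lines: lxa inj ztr qmiob zyhm ncxi afnl onts joa jiv
Hunk 3: at line 5 remove [afnl,onts] add [oedhm,nem] -> 10 lines: lxa inj ztr qmiob zyhm ncxi oedhm nem joa jiv
Hunk 4: at line 1 remove [inj,ztr] add [crhb,kpjm] -> 10 lines: lxa crhb kpjm qmiob zyhm ncxi oedhm nem joa jiv
Final line count: 10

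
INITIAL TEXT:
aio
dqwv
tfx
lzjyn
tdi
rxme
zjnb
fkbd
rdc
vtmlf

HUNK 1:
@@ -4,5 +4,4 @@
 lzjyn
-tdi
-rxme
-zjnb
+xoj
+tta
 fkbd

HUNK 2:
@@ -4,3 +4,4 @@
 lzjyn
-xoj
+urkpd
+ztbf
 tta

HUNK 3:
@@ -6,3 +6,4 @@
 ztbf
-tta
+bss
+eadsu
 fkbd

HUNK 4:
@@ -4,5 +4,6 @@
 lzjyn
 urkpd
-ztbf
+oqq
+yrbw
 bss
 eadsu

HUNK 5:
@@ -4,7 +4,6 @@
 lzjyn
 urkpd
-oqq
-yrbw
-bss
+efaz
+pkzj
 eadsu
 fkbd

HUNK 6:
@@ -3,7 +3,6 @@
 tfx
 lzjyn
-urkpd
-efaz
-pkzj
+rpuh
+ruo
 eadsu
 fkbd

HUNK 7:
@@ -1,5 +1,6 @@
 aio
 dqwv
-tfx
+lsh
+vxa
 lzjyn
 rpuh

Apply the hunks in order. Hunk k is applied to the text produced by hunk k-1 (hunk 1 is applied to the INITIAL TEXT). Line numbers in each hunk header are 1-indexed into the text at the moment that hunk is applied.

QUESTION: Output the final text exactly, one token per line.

Hunk 1: at line 4 remove [tdi,rxme,zjnb] add [xoj,tta] -> 9 lines: aio dqwv tfx lzjyn xoj tta fkbd rdc vtmlf
Hunk 2: at line 4 remove [xoj] add [urkpd,ztbf] -> 10 lines: aio dqwv tfx lzjyn urkpd ztbf tta fkbd rdc vtmlf
Hunk 3: at line 6 remove [tta] add [bss,eadsu] -> 11 lines: aio dqwv tfx lzjyn urkpd ztbf bss eadsu fkbd rdc vtmlf
Hunk 4: at line 4 remove [ztbf] add [oqq,yrbw] -> 12 lines: aio dqwv tfx lzjyn urkpd oqq yrbw bss eadsu fkbd rdc vtmlf
Hunk 5: at line 4 remove [oqq,yrbw,bss] add [efaz,pkzj] -> 11 lines: aio dqwv tfx lzjyn urkpd efaz pkzj eadsu fkbd rdc vtmlf
Hunk 6: at line 3 remove [urkpd,efaz,pkzj] add [rpuh,ruo] -> 10 lines: aio dqwv tfx lzjyn rpuh ruo eadsu fkbd rdc vtmlf
Hunk 7: at line 1 remove [tfx] add [lsh,vxa] -> 11 lines: aio dqwv lsh vxa lzjyn rpuh ruo eadsu fkbd rdc vtmlf

Answer: aio
dqwv
lsh
vxa
lzjyn
rpuh
ruo
eadsu
fkbd
rdc
vtmlf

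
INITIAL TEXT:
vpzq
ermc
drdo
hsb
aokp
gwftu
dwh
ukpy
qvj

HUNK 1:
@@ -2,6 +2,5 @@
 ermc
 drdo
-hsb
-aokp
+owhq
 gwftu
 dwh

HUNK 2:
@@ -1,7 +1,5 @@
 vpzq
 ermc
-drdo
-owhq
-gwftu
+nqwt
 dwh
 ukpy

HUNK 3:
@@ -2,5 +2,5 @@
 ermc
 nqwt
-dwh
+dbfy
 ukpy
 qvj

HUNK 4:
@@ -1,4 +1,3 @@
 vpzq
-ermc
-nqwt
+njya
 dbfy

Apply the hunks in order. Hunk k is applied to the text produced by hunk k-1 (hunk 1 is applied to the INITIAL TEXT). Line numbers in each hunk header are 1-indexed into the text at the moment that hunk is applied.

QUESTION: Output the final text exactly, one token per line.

Hunk 1: at line 2 remove [hsb,aokp] add [owhq] -> 8 lines: vpzq ermc drdo owhq gwftu dwh ukpy qvj
Hunk 2: at line 1 remove [drdo,owhq,gwftu] add [nqwt] -> 6 lines: vpzq ermc nqwt dwh ukpy qvj
Hunk 3: at line 2 remove [dwh] add [dbfy] -> 6 lines: vpzq ermc nqwt dbfy ukpy qvj
Hunk 4: at line 1 remove [ermc,nqwt] add [njya] -> 5 lines: vpzq njya dbfy ukpy qvj

Answer: vpzq
njya
dbfy
ukpy
qvj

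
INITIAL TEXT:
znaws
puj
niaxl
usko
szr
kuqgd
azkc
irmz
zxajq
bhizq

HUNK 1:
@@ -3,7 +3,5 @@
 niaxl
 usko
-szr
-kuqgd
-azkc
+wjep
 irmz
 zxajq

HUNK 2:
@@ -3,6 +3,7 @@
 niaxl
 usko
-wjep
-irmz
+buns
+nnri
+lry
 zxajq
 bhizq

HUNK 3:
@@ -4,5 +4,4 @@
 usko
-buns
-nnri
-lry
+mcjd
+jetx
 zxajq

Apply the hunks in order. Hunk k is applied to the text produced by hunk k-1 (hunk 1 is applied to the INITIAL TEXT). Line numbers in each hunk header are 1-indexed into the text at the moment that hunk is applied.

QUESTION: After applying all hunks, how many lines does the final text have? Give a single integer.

Hunk 1: at line 3 remove [szr,kuqgd,azkc] add [wjep] -> 8 lines: znaws puj niaxl usko wjep irmz zxajq bhizq
Hunk 2: at line 3 remove [wjep,irmz] add [buns,nnri,lry] -> 9 lines: znaws puj niaxl usko buns nnri lry zxajq bhizq
Hunk 3: at line 4 remove [buns,nnri,lry] add [mcjd,jetx] -> 8 lines: znaws puj niaxl usko mcjd jetx zxajq bhizq
Final line count: 8

Answer: 8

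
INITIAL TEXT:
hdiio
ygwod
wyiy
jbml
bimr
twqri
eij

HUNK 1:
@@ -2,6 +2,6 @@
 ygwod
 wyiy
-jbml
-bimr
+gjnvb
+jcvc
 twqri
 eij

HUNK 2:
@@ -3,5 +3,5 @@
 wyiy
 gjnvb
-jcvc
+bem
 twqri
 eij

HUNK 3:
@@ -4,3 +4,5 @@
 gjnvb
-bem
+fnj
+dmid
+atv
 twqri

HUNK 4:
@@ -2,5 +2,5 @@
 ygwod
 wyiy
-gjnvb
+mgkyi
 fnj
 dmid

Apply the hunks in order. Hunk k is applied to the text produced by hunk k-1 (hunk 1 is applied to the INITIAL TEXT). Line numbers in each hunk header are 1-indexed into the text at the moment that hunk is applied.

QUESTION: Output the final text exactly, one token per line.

Hunk 1: at line 2 remove [jbml,bimr] add [gjnvb,jcvc] -> 7 lines: hdiio ygwod wyiy gjnvb jcvc twqri eij
Hunk 2: at line 3 remove [jcvc] add [bem] -> 7 lines: hdiio ygwod wyiy gjnvb bem twqri eij
Hunk 3: at line 4 remove [bem] add [fnj,dmid,atv] -> 9 lines: hdiio ygwod wyiy gjnvb fnj dmid atv twqri eij
Hunk 4: at line 2 remove [gjnvb] add [mgkyi] -> 9 lines: hdiio ygwod wyiy mgkyi fnj dmid atv twqri eij

Answer: hdiio
ygwod
wyiy
mgkyi
fnj
dmid
atv
twqri
eij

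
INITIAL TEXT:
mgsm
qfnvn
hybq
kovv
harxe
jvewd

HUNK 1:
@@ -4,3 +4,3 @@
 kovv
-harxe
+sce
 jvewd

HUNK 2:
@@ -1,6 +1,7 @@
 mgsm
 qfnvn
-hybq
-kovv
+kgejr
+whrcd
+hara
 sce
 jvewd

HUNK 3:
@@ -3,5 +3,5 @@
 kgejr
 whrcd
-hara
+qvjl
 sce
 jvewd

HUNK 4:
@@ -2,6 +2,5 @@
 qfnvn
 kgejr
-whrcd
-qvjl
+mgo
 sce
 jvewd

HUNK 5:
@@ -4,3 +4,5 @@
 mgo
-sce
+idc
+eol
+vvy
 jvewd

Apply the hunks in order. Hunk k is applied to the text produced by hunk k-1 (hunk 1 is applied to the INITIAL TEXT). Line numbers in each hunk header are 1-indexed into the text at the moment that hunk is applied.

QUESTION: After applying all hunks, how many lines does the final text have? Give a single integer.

Answer: 8

Derivation:
Hunk 1: at line 4 remove [harxe] add [sce] -> 6 lines: mgsm qfnvn hybq kovv sce jvewd
Hunk 2: at line 1 remove [hybq,kovv] add [kgejr,whrcd,hara] -> 7 lines: mgsm qfnvn kgejr whrcd hara sce jvewd
Hunk 3: at line 3 remove [hara] add [qvjl] -> 7 lines: mgsm qfnvn kgejr whrcd qvjl sce jvewd
Hunk 4: at line 2 remove [whrcd,qvjl] add [mgo] -> 6 lines: mgsm qfnvn kgejr mgo sce jvewd
Hunk 5: at line 4 remove [sce] add [idc,eol,vvy] -> 8 lines: mgsm qfnvn kgejr mgo idc eol vvy jvewd
Final line count: 8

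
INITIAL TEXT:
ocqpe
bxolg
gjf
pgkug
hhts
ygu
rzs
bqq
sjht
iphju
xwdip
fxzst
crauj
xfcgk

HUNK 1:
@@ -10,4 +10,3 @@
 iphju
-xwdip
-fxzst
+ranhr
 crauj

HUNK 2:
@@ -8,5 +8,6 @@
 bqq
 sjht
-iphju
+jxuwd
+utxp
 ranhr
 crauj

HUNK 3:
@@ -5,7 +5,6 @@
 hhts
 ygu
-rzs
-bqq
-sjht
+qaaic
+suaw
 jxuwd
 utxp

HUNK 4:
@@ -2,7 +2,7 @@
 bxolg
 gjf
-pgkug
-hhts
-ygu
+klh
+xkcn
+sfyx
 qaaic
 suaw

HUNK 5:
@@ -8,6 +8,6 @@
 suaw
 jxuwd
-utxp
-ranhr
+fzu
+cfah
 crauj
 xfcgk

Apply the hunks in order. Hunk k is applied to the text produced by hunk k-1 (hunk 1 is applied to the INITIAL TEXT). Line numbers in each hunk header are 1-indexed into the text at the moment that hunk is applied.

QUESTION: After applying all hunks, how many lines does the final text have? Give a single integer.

Answer: 13

Derivation:
Hunk 1: at line 10 remove [xwdip,fxzst] add [ranhr] -> 13 lines: ocqpe bxolg gjf pgkug hhts ygu rzs bqq sjht iphju ranhr crauj xfcgk
Hunk 2: at line 8 remove [iphju] add [jxuwd,utxp] -> 14 lines: ocqpe bxolg gjf pgkug hhts ygu rzs bqq sjht jxuwd utxp ranhr crauj xfcgk
Hunk 3: at line 5 remove [rzs,bqq,sjht] add [qaaic,suaw] -> 13 lines: ocqpe bxolg gjf pgkug hhts ygu qaaic suaw jxuwd utxp ranhr crauj xfcgk
Hunk 4: at line 2 remove [pgkug,hhts,ygu] add [klh,xkcn,sfyx] -> 13 lines: ocqpe bxolg gjf klh xkcn sfyx qaaic suaw jxuwd utxp ranhr crauj xfcgk
Hunk 5: at line 8 remove [utxp,ranhr] add [fzu,cfah] -> 13 lines: ocqpe bxolg gjf klh xkcn sfyx qaaic suaw jxuwd fzu cfah crauj xfcgk
Final line count: 13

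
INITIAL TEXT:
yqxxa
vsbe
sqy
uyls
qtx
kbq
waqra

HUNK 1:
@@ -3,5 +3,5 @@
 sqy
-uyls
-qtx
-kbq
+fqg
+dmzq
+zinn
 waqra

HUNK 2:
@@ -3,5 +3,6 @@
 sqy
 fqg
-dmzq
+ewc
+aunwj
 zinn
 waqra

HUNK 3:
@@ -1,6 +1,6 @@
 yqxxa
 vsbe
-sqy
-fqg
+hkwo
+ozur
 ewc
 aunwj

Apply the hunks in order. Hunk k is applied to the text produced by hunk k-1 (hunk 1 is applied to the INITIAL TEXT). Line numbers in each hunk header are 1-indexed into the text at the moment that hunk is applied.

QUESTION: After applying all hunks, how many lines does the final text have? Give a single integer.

Hunk 1: at line 3 remove [uyls,qtx,kbq] add [fqg,dmzq,zinn] -> 7 lines: yqxxa vsbe sqy fqg dmzq zinn waqra
Hunk 2: at line 3 remove [dmzq] add [ewc,aunwj] -> 8 lines: yqxxa vsbe sqy fqg ewc aunwj zinn waqra
Hunk 3: at line 1 remove [sqy,fqg] add [hkwo,ozur] -> 8 lines: yqxxa vsbe hkwo ozur ewc aunwj zinn waqra
Final line count: 8

Answer: 8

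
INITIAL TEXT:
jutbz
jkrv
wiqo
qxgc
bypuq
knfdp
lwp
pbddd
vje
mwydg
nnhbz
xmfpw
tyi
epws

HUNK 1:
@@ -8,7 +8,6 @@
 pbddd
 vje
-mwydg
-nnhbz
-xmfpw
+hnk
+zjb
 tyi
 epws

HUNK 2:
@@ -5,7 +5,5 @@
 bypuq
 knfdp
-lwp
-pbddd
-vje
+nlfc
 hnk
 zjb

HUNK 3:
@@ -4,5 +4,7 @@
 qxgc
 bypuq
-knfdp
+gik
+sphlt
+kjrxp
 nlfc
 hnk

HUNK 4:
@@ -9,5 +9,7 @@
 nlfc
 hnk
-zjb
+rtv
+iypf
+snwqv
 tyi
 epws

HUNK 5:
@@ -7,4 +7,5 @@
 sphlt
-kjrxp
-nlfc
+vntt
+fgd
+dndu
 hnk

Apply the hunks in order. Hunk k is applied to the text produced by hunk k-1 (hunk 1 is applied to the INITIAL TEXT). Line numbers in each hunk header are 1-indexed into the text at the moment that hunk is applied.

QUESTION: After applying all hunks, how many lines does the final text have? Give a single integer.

Hunk 1: at line 8 remove [mwydg,nnhbz,xmfpw] add [hnk,zjb] -> 13 lines: jutbz jkrv wiqo qxgc bypuq knfdp lwp pbddd vje hnk zjb tyi epws
Hunk 2: at line 5 remove [lwp,pbddd,vje] add [nlfc] -> 11 lines: jutbz jkrv wiqo qxgc bypuq knfdp nlfc hnk zjb tyi epws
Hunk 3: at line 4 remove [knfdp] add [gik,sphlt,kjrxp] -> 13 lines: jutbz jkrv wiqo qxgc bypuq gik sphlt kjrxp nlfc hnk zjb tyi epws
Hunk 4: at line 9 remove [zjb] add [rtv,iypf,snwqv] -> 15 lines: jutbz jkrv wiqo qxgc bypuq gik sphlt kjrxp nlfc hnk rtv iypf snwqv tyi epws
Hunk 5: at line 7 remove [kjrxp,nlfc] add [vntt,fgd,dndu] -> 16 lines: jutbz jkrv wiqo qxgc bypuq gik sphlt vntt fgd dndu hnk rtv iypf snwqv tyi epws
Final line count: 16

Answer: 16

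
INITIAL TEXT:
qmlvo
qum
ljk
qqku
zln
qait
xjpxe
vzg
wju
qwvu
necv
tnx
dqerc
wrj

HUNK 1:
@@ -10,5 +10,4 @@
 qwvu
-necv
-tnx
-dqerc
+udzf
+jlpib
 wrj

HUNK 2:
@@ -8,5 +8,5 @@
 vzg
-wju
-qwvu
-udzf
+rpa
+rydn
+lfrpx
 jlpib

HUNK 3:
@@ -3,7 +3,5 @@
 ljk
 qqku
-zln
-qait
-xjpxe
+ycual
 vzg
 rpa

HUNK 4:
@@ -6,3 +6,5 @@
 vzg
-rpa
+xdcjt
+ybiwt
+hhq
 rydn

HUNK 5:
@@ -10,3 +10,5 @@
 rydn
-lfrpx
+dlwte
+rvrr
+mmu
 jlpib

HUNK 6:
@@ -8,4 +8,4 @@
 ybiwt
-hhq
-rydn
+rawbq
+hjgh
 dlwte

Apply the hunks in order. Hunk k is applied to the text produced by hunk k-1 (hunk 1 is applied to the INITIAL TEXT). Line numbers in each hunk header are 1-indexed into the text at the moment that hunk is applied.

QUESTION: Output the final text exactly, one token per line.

Answer: qmlvo
qum
ljk
qqku
ycual
vzg
xdcjt
ybiwt
rawbq
hjgh
dlwte
rvrr
mmu
jlpib
wrj

Derivation:
Hunk 1: at line 10 remove [necv,tnx,dqerc] add [udzf,jlpib] -> 13 lines: qmlvo qum ljk qqku zln qait xjpxe vzg wju qwvu udzf jlpib wrj
Hunk 2: at line 8 remove [wju,qwvu,udzf] add [rpa,rydn,lfrpx] -> 13 lines: qmlvo qum ljk qqku zln qait xjpxe vzg rpa rydn lfrpx jlpib wrj
Hunk 3: at line 3 remove [zln,qait,xjpxe] add [ycual] -> 11 lines: qmlvo qum ljk qqku ycual vzg rpa rydn lfrpx jlpib wrj
Hunk 4: at line 6 remove [rpa] add [xdcjt,ybiwt,hhq] -> 13 lines: qmlvo qum ljk qqku ycual vzg xdcjt ybiwt hhq rydn lfrpx jlpib wrj
Hunk 5: at line 10 remove [lfrpx] add [dlwte,rvrr,mmu] -> 15 lines: qmlvo qum ljk qqku ycual vzg xdcjt ybiwt hhq rydn dlwte rvrr mmu jlpib wrj
Hunk 6: at line 8 remove [hhq,rydn] add [rawbq,hjgh] -> 15 lines: qmlvo qum ljk qqku ycual vzg xdcjt ybiwt rawbq hjgh dlwte rvrr mmu jlpib wrj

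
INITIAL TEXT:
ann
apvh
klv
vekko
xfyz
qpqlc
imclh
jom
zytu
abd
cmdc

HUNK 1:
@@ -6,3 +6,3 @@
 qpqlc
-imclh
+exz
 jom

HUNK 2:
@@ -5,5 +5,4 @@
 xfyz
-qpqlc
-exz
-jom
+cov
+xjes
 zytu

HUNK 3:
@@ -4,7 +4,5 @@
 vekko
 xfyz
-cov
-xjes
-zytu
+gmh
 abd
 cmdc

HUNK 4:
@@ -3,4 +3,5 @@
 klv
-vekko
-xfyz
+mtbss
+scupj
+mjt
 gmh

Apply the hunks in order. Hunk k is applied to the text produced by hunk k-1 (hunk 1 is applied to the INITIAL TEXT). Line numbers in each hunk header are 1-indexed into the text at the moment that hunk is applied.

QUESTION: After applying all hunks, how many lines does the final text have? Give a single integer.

Hunk 1: at line 6 remove [imclh] add [exz] -> 11 lines: ann apvh klv vekko xfyz qpqlc exz jom zytu abd cmdc
Hunk 2: at line 5 remove [qpqlc,exz,jom] add [cov,xjes] -> 10 lines: ann apvh klv vekko xfyz cov xjes zytu abd cmdc
Hunk 3: at line 4 remove [cov,xjes,zytu] add [gmh] -> 8 lines: ann apvh klv vekko xfyz gmh abd cmdc
Hunk 4: at line 3 remove [vekko,xfyz] add [mtbss,scupj,mjt] -> 9 lines: ann apvh klv mtbss scupj mjt gmh abd cmdc
Final line count: 9

Answer: 9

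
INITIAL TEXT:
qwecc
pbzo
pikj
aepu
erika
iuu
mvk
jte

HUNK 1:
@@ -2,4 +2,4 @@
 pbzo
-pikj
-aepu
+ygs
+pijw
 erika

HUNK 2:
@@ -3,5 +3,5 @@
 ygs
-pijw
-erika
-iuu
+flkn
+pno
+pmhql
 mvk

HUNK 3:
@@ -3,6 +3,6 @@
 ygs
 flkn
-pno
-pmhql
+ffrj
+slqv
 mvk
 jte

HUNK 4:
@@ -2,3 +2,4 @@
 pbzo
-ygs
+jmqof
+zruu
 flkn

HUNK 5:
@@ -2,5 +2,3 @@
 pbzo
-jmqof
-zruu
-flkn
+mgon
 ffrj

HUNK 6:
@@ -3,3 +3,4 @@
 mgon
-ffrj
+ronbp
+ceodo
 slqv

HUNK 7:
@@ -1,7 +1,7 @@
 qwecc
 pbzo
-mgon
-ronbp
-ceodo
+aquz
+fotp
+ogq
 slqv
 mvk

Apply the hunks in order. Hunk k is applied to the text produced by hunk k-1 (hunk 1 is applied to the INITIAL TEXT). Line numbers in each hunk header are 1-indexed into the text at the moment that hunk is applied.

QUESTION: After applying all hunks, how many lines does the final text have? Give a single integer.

Answer: 8

Derivation:
Hunk 1: at line 2 remove [pikj,aepu] add [ygs,pijw] -> 8 lines: qwecc pbzo ygs pijw erika iuu mvk jte
Hunk 2: at line 3 remove [pijw,erika,iuu] add [flkn,pno,pmhql] -> 8 lines: qwecc pbzo ygs flkn pno pmhql mvk jte
Hunk 3: at line 3 remove [pno,pmhql] add [ffrj,slqv] -> 8 lines: qwecc pbzo ygs flkn ffrj slqv mvk jte
Hunk 4: at line 2 remove [ygs] add [jmqof,zruu] -> 9 lines: qwecc pbzo jmqof zruu flkn ffrj slqv mvk jte
Hunk 5: at line 2 remove [jmqof,zruu,flkn] add [mgon] -> 7 lines: qwecc pbzo mgon ffrj slqv mvk jte
Hunk 6: at line 3 remove [ffrj] add [ronbp,ceodo] -> 8 lines: qwecc pbzo mgon ronbp ceodo slqv mvk jte
Hunk 7: at line 1 remove [mgon,ronbp,ceodo] add [aquz,fotp,ogq] -> 8 lines: qwecc pbzo aquz fotp ogq slqv mvk jte
Final line count: 8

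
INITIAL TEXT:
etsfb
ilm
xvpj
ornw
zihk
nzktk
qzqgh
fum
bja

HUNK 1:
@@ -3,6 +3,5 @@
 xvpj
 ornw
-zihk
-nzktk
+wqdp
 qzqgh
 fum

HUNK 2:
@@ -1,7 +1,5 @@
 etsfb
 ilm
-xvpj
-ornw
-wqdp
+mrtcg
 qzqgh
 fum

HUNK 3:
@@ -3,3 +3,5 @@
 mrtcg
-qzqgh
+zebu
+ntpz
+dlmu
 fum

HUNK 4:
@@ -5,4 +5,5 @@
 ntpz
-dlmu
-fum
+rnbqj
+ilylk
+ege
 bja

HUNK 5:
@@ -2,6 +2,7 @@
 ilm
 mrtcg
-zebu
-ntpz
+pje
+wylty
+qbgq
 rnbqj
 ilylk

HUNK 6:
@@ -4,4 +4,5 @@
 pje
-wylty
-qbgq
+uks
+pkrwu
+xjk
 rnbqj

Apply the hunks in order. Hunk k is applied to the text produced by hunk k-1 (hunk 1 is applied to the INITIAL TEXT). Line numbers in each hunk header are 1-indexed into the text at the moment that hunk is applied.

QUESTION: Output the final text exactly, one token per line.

Answer: etsfb
ilm
mrtcg
pje
uks
pkrwu
xjk
rnbqj
ilylk
ege
bja

Derivation:
Hunk 1: at line 3 remove [zihk,nzktk] add [wqdp] -> 8 lines: etsfb ilm xvpj ornw wqdp qzqgh fum bja
Hunk 2: at line 1 remove [xvpj,ornw,wqdp] add [mrtcg] -> 6 lines: etsfb ilm mrtcg qzqgh fum bja
Hunk 3: at line 3 remove [qzqgh] add [zebu,ntpz,dlmu] -> 8 lines: etsfb ilm mrtcg zebu ntpz dlmu fum bja
Hunk 4: at line 5 remove [dlmu,fum] add [rnbqj,ilylk,ege] -> 9 lines: etsfb ilm mrtcg zebu ntpz rnbqj ilylk ege bja
Hunk 5: at line 2 remove [zebu,ntpz] add [pje,wylty,qbgq] -> 10 lines: etsfb ilm mrtcg pje wylty qbgq rnbqj ilylk ege bja
Hunk 6: at line 4 remove [wylty,qbgq] add [uks,pkrwu,xjk] -> 11 lines: etsfb ilm mrtcg pje uks pkrwu xjk rnbqj ilylk ege bja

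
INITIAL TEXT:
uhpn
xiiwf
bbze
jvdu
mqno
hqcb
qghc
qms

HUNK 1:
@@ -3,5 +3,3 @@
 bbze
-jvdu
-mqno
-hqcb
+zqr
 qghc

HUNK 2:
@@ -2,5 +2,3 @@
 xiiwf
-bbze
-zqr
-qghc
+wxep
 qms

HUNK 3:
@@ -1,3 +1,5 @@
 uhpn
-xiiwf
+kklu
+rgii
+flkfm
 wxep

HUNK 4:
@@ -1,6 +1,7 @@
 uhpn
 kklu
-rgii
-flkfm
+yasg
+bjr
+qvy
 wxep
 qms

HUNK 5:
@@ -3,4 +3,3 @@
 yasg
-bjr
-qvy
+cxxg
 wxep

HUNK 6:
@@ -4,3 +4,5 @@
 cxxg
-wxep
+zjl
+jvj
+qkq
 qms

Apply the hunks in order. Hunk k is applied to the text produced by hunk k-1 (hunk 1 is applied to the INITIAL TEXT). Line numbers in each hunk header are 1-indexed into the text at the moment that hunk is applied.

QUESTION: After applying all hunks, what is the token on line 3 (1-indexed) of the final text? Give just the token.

Hunk 1: at line 3 remove [jvdu,mqno,hqcb] add [zqr] -> 6 lines: uhpn xiiwf bbze zqr qghc qms
Hunk 2: at line 2 remove [bbze,zqr,qghc] add [wxep] -> 4 lines: uhpn xiiwf wxep qms
Hunk 3: at line 1 remove [xiiwf] add [kklu,rgii,flkfm] -> 6 lines: uhpn kklu rgii flkfm wxep qms
Hunk 4: at line 1 remove [rgii,flkfm] add [yasg,bjr,qvy] -> 7 lines: uhpn kklu yasg bjr qvy wxep qms
Hunk 5: at line 3 remove [bjr,qvy] add [cxxg] -> 6 lines: uhpn kklu yasg cxxg wxep qms
Hunk 6: at line 4 remove [wxep] add [zjl,jvj,qkq] -> 8 lines: uhpn kklu yasg cxxg zjl jvj qkq qms
Final line 3: yasg

Answer: yasg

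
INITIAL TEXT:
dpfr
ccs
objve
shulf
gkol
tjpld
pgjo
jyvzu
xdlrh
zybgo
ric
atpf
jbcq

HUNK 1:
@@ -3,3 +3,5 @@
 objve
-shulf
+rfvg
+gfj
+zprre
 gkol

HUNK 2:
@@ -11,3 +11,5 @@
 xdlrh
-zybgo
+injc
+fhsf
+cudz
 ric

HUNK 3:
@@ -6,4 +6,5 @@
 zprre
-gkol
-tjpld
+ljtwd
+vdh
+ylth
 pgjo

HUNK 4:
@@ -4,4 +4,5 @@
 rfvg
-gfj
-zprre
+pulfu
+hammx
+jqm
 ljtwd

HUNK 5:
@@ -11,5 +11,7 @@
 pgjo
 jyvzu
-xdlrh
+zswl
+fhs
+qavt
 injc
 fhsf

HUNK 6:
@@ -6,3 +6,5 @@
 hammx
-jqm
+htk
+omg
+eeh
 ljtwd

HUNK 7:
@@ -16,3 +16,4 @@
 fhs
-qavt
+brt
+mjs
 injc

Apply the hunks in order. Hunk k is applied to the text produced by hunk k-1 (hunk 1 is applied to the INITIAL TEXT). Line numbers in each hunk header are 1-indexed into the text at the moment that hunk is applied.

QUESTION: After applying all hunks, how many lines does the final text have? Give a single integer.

Answer: 24

Derivation:
Hunk 1: at line 3 remove [shulf] add [rfvg,gfj,zprre] -> 15 lines: dpfr ccs objve rfvg gfj zprre gkol tjpld pgjo jyvzu xdlrh zybgo ric atpf jbcq
Hunk 2: at line 11 remove [zybgo] add [injc,fhsf,cudz] -> 17 lines: dpfr ccs objve rfvg gfj zprre gkol tjpld pgjo jyvzu xdlrh injc fhsf cudz ric atpf jbcq
Hunk 3: at line 6 remove [gkol,tjpld] add [ljtwd,vdh,ylth] -> 18 lines: dpfr ccs objve rfvg gfj zprre ljtwd vdh ylth pgjo jyvzu xdlrh injc fhsf cudz ric atpf jbcq
Hunk 4: at line 4 remove [gfj,zprre] add [pulfu,hammx,jqm] -> 19 lines: dpfr ccs objve rfvg pulfu hammx jqm ljtwd vdh ylth pgjo jyvzu xdlrh injc fhsf cudz ric atpf jbcq
Hunk 5: at line 11 remove [xdlrh] add [zswl,fhs,qavt] -> 21 lines: dpfr ccs objve rfvg pulfu hammx jqm ljtwd vdh ylth pgjo jyvzu zswl fhs qavt injc fhsf cudz ric atpf jbcq
Hunk 6: at line 6 remove [jqm] add [htk,omg,eeh] -> 23 lines: dpfr ccs objve rfvg pulfu hammx htk omg eeh ljtwd vdh ylth pgjo jyvzu zswl fhs qavt injc fhsf cudz ric atpf jbcq
Hunk 7: at line 16 remove [qavt] add [brt,mjs] -> 24 lines: dpfr ccs objve rfvg pulfu hammx htk omg eeh ljtwd vdh ylth pgjo jyvzu zswl fhs brt mjs injc fhsf cudz ric atpf jbcq
Final line count: 24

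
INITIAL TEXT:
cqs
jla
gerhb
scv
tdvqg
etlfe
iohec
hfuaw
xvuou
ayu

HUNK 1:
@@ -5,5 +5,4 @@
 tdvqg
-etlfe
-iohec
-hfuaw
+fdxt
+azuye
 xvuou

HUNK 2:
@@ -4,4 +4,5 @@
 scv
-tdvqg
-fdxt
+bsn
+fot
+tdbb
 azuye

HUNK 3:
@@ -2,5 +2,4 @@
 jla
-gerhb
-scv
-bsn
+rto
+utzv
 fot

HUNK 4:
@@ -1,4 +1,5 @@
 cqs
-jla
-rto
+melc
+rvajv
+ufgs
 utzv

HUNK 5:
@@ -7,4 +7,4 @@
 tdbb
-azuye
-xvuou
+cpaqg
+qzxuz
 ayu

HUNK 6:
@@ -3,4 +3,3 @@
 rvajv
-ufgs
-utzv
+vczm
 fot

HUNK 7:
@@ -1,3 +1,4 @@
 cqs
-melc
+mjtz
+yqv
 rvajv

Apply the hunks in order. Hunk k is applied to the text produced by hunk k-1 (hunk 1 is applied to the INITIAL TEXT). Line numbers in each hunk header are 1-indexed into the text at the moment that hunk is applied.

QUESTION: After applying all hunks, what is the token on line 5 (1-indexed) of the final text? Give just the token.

Hunk 1: at line 5 remove [etlfe,iohec,hfuaw] add [fdxt,azuye] -> 9 lines: cqs jla gerhb scv tdvqg fdxt azuye xvuou ayu
Hunk 2: at line 4 remove [tdvqg,fdxt] add [bsn,fot,tdbb] -> 10 lines: cqs jla gerhb scv bsn fot tdbb azuye xvuou ayu
Hunk 3: at line 2 remove [gerhb,scv,bsn] add [rto,utzv] -> 9 lines: cqs jla rto utzv fot tdbb azuye xvuou ayu
Hunk 4: at line 1 remove [jla,rto] add [melc,rvajv,ufgs] -> 10 lines: cqs melc rvajv ufgs utzv fot tdbb azuye xvuou ayu
Hunk 5: at line 7 remove [azuye,xvuou] add [cpaqg,qzxuz] -> 10 lines: cqs melc rvajv ufgs utzv fot tdbb cpaqg qzxuz ayu
Hunk 6: at line 3 remove [ufgs,utzv] add [vczm] -> 9 lines: cqs melc rvajv vczm fot tdbb cpaqg qzxuz ayu
Hunk 7: at line 1 remove [melc] add [mjtz,yqv] -> 10 lines: cqs mjtz yqv rvajv vczm fot tdbb cpaqg qzxuz ayu
Final line 5: vczm

Answer: vczm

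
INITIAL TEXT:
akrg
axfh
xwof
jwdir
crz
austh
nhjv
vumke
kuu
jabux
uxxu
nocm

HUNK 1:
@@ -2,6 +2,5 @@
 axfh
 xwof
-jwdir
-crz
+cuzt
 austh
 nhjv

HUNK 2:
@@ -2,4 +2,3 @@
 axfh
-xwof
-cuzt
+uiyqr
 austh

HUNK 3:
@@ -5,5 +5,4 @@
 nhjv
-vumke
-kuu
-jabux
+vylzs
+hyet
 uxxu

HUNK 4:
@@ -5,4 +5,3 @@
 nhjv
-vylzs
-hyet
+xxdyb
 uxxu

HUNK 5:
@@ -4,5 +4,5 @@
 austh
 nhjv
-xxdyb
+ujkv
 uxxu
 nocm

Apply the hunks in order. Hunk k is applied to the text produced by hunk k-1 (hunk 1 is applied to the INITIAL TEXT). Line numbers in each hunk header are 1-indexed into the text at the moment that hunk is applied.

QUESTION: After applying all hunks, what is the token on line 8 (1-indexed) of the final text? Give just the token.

Answer: nocm

Derivation:
Hunk 1: at line 2 remove [jwdir,crz] add [cuzt] -> 11 lines: akrg axfh xwof cuzt austh nhjv vumke kuu jabux uxxu nocm
Hunk 2: at line 2 remove [xwof,cuzt] add [uiyqr] -> 10 lines: akrg axfh uiyqr austh nhjv vumke kuu jabux uxxu nocm
Hunk 3: at line 5 remove [vumke,kuu,jabux] add [vylzs,hyet] -> 9 lines: akrg axfh uiyqr austh nhjv vylzs hyet uxxu nocm
Hunk 4: at line 5 remove [vylzs,hyet] add [xxdyb] -> 8 lines: akrg axfh uiyqr austh nhjv xxdyb uxxu nocm
Hunk 5: at line 4 remove [xxdyb] add [ujkv] -> 8 lines: akrg axfh uiyqr austh nhjv ujkv uxxu nocm
Final line 8: nocm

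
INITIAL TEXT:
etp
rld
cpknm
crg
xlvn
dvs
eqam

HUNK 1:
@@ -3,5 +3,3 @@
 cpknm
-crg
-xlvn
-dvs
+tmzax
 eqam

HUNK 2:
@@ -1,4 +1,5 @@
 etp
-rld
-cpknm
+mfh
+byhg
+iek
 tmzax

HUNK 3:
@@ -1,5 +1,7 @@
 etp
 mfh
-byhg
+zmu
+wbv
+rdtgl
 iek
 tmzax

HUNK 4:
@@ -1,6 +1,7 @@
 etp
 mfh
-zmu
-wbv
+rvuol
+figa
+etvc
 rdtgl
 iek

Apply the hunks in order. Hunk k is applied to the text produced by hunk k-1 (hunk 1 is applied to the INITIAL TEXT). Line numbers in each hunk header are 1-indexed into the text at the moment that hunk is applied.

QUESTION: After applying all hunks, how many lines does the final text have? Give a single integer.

Hunk 1: at line 3 remove [crg,xlvn,dvs] add [tmzax] -> 5 lines: etp rld cpknm tmzax eqam
Hunk 2: at line 1 remove [rld,cpknm] add [mfh,byhg,iek] -> 6 lines: etp mfh byhg iek tmzax eqam
Hunk 3: at line 1 remove [byhg] add [zmu,wbv,rdtgl] -> 8 lines: etp mfh zmu wbv rdtgl iek tmzax eqam
Hunk 4: at line 1 remove [zmu,wbv] add [rvuol,figa,etvc] -> 9 lines: etp mfh rvuol figa etvc rdtgl iek tmzax eqam
Final line count: 9

Answer: 9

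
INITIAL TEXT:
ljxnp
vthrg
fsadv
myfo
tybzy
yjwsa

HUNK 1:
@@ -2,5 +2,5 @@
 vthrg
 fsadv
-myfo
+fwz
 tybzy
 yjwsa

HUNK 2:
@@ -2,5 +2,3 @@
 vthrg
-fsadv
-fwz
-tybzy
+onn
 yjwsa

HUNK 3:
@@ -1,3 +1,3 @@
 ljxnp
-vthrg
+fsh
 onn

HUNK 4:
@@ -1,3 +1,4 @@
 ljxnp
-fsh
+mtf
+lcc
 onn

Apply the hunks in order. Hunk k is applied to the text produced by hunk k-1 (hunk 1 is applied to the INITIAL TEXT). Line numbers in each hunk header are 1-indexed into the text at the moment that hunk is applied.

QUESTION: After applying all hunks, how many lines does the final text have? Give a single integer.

Answer: 5

Derivation:
Hunk 1: at line 2 remove [myfo] add [fwz] -> 6 lines: ljxnp vthrg fsadv fwz tybzy yjwsa
Hunk 2: at line 2 remove [fsadv,fwz,tybzy] add [onn] -> 4 lines: ljxnp vthrg onn yjwsa
Hunk 3: at line 1 remove [vthrg] add [fsh] -> 4 lines: ljxnp fsh onn yjwsa
Hunk 4: at line 1 remove [fsh] add [mtf,lcc] -> 5 lines: ljxnp mtf lcc onn yjwsa
Final line count: 5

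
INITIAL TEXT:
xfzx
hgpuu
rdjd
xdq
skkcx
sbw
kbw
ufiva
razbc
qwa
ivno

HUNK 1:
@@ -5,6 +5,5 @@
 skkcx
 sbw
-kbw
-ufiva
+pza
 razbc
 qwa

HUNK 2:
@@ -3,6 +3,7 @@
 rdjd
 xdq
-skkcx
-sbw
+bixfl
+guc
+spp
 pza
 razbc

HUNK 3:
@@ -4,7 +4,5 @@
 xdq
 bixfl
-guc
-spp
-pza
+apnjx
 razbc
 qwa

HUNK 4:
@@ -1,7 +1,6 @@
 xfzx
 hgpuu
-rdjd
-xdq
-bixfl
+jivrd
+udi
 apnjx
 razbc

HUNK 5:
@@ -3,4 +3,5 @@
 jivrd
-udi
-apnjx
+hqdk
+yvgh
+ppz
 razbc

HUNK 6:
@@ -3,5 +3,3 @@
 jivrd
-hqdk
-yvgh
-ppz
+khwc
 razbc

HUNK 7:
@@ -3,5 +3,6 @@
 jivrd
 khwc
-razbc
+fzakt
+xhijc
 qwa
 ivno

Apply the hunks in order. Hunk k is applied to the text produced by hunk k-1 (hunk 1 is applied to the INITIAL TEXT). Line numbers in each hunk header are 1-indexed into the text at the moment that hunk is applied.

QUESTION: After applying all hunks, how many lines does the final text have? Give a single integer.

Answer: 8

Derivation:
Hunk 1: at line 5 remove [kbw,ufiva] add [pza] -> 10 lines: xfzx hgpuu rdjd xdq skkcx sbw pza razbc qwa ivno
Hunk 2: at line 3 remove [skkcx,sbw] add [bixfl,guc,spp] -> 11 lines: xfzx hgpuu rdjd xdq bixfl guc spp pza razbc qwa ivno
Hunk 3: at line 4 remove [guc,spp,pza] add [apnjx] -> 9 lines: xfzx hgpuu rdjd xdq bixfl apnjx razbc qwa ivno
Hunk 4: at line 1 remove [rdjd,xdq,bixfl] add [jivrd,udi] -> 8 lines: xfzx hgpuu jivrd udi apnjx razbc qwa ivno
Hunk 5: at line 3 remove [udi,apnjx] add [hqdk,yvgh,ppz] -> 9 lines: xfzx hgpuu jivrd hqdk yvgh ppz razbc qwa ivno
Hunk 6: at line 3 remove [hqdk,yvgh,ppz] add [khwc] -> 7 lines: xfzx hgpuu jivrd khwc razbc qwa ivno
Hunk 7: at line 3 remove [razbc] add [fzakt,xhijc] -> 8 lines: xfzx hgpuu jivrd khwc fzakt xhijc qwa ivno
Final line count: 8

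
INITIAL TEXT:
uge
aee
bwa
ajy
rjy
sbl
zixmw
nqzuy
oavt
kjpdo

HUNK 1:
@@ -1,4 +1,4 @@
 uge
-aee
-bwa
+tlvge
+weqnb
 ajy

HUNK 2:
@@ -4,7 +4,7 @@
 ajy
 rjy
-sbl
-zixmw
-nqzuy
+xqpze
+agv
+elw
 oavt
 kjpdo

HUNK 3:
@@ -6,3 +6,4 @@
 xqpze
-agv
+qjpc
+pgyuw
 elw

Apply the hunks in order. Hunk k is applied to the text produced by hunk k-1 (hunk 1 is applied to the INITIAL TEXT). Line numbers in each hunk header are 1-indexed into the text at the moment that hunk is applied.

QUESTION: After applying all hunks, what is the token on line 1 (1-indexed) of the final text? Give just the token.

Hunk 1: at line 1 remove [aee,bwa] add [tlvge,weqnb] -> 10 lines: uge tlvge weqnb ajy rjy sbl zixmw nqzuy oavt kjpdo
Hunk 2: at line 4 remove [sbl,zixmw,nqzuy] add [xqpze,agv,elw] -> 10 lines: uge tlvge weqnb ajy rjy xqpze agv elw oavt kjpdo
Hunk 3: at line 6 remove [agv] add [qjpc,pgyuw] -> 11 lines: uge tlvge weqnb ajy rjy xqpze qjpc pgyuw elw oavt kjpdo
Final line 1: uge

Answer: uge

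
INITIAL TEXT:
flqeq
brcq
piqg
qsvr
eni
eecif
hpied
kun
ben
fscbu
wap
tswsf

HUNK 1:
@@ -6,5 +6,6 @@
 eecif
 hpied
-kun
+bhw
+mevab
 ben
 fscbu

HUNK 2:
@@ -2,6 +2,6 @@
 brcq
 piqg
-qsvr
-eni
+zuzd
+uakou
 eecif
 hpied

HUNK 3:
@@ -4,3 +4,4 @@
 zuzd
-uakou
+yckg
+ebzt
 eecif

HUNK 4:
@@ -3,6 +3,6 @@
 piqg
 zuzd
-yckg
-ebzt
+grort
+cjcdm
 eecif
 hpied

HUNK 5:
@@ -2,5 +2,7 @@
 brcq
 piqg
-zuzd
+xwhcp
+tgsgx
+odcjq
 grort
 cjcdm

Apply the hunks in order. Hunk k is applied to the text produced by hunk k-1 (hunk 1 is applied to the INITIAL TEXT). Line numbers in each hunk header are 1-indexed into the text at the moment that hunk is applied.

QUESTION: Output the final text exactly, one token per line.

Answer: flqeq
brcq
piqg
xwhcp
tgsgx
odcjq
grort
cjcdm
eecif
hpied
bhw
mevab
ben
fscbu
wap
tswsf

Derivation:
Hunk 1: at line 6 remove [kun] add [bhw,mevab] -> 13 lines: flqeq brcq piqg qsvr eni eecif hpied bhw mevab ben fscbu wap tswsf
Hunk 2: at line 2 remove [qsvr,eni] add [zuzd,uakou] -> 13 lines: flqeq brcq piqg zuzd uakou eecif hpied bhw mevab ben fscbu wap tswsf
Hunk 3: at line 4 remove [uakou] add [yckg,ebzt] -> 14 lines: flqeq brcq piqg zuzd yckg ebzt eecif hpied bhw mevab ben fscbu wap tswsf
Hunk 4: at line 3 remove [yckg,ebzt] add [grort,cjcdm] -> 14 lines: flqeq brcq piqg zuzd grort cjcdm eecif hpied bhw mevab ben fscbu wap tswsf
Hunk 5: at line 2 remove [zuzd] add [xwhcp,tgsgx,odcjq] -> 16 lines: flqeq brcq piqg xwhcp tgsgx odcjq grort cjcdm eecif hpied bhw mevab ben fscbu wap tswsf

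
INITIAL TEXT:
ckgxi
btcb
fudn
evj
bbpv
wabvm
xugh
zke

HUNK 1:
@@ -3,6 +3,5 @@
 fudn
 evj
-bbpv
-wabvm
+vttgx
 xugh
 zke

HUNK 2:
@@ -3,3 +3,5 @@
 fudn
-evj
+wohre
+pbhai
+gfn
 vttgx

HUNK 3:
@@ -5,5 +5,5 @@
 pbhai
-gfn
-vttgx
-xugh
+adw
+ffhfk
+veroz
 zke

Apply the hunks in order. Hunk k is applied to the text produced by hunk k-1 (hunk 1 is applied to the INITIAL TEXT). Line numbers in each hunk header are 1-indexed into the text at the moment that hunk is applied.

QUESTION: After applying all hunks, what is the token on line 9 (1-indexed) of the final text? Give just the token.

Hunk 1: at line 3 remove [bbpv,wabvm] add [vttgx] -> 7 lines: ckgxi btcb fudn evj vttgx xugh zke
Hunk 2: at line 3 remove [evj] add [wohre,pbhai,gfn] -> 9 lines: ckgxi btcb fudn wohre pbhai gfn vttgx xugh zke
Hunk 3: at line 5 remove [gfn,vttgx,xugh] add [adw,ffhfk,veroz] -> 9 lines: ckgxi btcb fudn wohre pbhai adw ffhfk veroz zke
Final line 9: zke

Answer: zke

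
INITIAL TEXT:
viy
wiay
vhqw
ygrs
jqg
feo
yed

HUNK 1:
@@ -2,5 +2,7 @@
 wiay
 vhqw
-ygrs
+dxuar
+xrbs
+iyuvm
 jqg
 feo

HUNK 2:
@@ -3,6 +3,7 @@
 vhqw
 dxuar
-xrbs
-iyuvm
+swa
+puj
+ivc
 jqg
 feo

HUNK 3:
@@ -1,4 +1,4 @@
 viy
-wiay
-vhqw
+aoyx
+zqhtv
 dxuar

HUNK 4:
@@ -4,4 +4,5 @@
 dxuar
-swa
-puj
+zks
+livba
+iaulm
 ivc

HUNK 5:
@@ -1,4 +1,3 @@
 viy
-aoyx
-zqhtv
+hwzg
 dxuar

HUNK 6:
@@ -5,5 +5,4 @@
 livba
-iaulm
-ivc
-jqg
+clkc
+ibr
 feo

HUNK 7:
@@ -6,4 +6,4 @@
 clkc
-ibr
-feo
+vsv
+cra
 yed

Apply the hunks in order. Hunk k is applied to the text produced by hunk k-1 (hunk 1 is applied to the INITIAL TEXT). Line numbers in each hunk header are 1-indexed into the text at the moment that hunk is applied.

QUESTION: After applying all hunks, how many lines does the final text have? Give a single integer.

Answer: 9

Derivation:
Hunk 1: at line 2 remove [ygrs] add [dxuar,xrbs,iyuvm] -> 9 lines: viy wiay vhqw dxuar xrbs iyuvm jqg feo yed
Hunk 2: at line 3 remove [xrbs,iyuvm] add [swa,puj,ivc] -> 10 lines: viy wiay vhqw dxuar swa puj ivc jqg feo yed
Hunk 3: at line 1 remove [wiay,vhqw] add [aoyx,zqhtv] -> 10 lines: viy aoyx zqhtv dxuar swa puj ivc jqg feo yed
Hunk 4: at line 4 remove [swa,puj] add [zks,livba,iaulm] -> 11 lines: viy aoyx zqhtv dxuar zks livba iaulm ivc jqg feo yed
Hunk 5: at line 1 remove [aoyx,zqhtv] add [hwzg] -> 10 lines: viy hwzg dxuar zks livba iaulm ivc jqg feo yed
Hunk 6: at line 5 remove [iaulm,ivc,jqg] add [clkc,ibr] -> 9 lines: viy hwzg dxuar zks livba clkc ibr feo yed
Hunk 7: at line 6 remove [ibr,feo] add [vsv,cra] -> 9 lines: viy hwzg dxuar zks livba clkc vsv cra yed
Final line count: 9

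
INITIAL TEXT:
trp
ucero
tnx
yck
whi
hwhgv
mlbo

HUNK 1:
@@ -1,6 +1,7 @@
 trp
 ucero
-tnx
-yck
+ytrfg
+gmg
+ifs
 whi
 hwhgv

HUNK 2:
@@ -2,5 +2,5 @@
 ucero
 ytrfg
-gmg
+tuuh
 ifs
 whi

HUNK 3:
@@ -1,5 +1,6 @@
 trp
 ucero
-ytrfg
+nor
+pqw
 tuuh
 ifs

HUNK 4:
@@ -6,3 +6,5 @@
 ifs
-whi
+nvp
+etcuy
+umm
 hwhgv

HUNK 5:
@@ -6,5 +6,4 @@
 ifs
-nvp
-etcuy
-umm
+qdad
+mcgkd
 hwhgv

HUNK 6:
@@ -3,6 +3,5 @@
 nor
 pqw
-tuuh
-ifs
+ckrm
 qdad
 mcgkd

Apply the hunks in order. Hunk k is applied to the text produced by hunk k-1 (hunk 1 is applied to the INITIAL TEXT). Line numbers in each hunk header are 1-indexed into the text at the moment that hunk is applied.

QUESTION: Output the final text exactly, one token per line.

Hunk 1: at line 1 remove [tnx,yck] add [ytrfg,gmg,ifs] -> 8 lines: trp ucero ytrfg gmg ifs whi hwhgv mlbo
Hunk 2: at line 2 remove [gmg] add [tuuh] -> 8 lines: trp ucero ytrfg tuuh ifs whi hwhgv mlbo
Hunk 3: at line 1 remove [ytrfg] add [nor,pqw] -> 9 lines: trp ucero nor pqw tuuh ifs whi hwhgv mlbo
Hunk 4: at line 6 remove [whi] add [nvp,etcuy,umm] -> 11 lines: trp ucero nor pqw tuuh ifs nvp etcuy umm hwhgv mlbo
Hunk 5: at line 6 remove [nvp,etcuy,umm] add [qdad,mcgkd] -> 10 lines: trp ucero nor pqw tuuh ifs qdad mcgkd hwhgv mlbo
Hunk 6: at line 3 remove [tuuh,ifs] add [ckrm] -> 9 lines: trp ucero nor pqw ckrm qdad mcgkd hwhgv mlbo

Answer: trp
ucero
nor
pqw
ckrm
qdad
mcgkd
hwhgv
mlbo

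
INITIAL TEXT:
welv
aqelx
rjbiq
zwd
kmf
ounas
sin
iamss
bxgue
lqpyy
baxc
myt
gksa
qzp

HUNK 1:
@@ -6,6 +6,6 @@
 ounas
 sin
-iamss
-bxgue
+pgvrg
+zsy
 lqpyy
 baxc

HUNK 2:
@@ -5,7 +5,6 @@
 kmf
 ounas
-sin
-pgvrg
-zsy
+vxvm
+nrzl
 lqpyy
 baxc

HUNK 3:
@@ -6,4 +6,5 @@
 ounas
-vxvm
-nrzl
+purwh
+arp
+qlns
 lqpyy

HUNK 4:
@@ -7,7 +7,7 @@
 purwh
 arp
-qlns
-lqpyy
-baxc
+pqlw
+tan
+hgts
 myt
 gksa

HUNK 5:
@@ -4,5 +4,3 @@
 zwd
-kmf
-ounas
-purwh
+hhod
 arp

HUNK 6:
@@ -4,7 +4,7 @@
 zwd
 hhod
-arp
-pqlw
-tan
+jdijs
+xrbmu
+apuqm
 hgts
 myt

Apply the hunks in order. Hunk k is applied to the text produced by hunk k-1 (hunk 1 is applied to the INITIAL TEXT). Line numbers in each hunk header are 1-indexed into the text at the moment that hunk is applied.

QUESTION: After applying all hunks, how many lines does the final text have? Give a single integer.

Hunk 1: at line 6 remove [iamss,bxgue] add [pgvrg,zsy] -> 14 lines: welv aqelx rjbiq zwd kmf ounas sin pgvrg zsy lqpyy baxc myt gksa qzp
Hunk 2: at line 5 remove [sin,pgvrg,zsy] add [vxvm,nrzl] -> 13 lines: welv aqelx rjbiq zwd kmf ounas vxvm nrzl lqpyy baxc myt gksa qzp
Hunk 3: at line 6 remove [vxvm,nrzl] add [purwh,arp,qlns] -> 14 lines: welv aqelx rjbiq zwd kmf ounas purwh arp qlns lqpyy baxc myt gksa qzp
Hunk 4: at line 7 remove [qlns,lqpyy,baxc] add [pqlw,tan,hgts] -> 14 lines: welv aqelx rjbiq zwd kmf ounas purwh arp pqlw tan hgts myt gksa qzp
Hunk 5: at line 4 remove [kmf,ounas,purwh] add [hhod] -> 12 lines: welv aqelx rjbiq zwd hhod arp pqlw tan hgts myt gksa qzp
Hunk 6: at line 4 remove [arp,pqlw,tan] add [jdijs,xrbmu,apuqm] -> 12 lines: welv aqelx rjbiq zwd hhod jdijs xrbmu apuqm hgts myt gksa qzp
Final line count: 12

Answer: 12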